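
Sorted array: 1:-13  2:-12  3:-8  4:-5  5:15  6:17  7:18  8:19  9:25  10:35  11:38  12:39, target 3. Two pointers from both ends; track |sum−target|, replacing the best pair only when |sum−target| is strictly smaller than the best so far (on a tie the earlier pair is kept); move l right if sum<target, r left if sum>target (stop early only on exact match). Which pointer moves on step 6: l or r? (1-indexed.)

l=1 r=12: -13+39=26 d=23 *, r--
l=1 r=11: -13+38=25 d=22 *, r--
l=1 r=10: -13+35=22 d=19 *, r--
l=1 r=9: -13+25=12 d=9 *, r--
l=1 r=8: -13+19=6 d=3 *, r--
l=1 r=7: -13+18=5 d=2 *, r--

r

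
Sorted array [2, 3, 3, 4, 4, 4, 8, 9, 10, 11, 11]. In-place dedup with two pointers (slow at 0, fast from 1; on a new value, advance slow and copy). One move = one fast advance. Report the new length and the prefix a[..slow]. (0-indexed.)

length 7; prefix = [2, 3, 4, 8, 9, 10, 11]

slow=0 fast=1: a[fast]=3≠a[slow]=2 write a[1]=3, slow++,fast++
slow=1 fast=2: a[fast]=3=a[slow] dup, fast++
slow=1 fast=3: a[fast]=4≠a[slow]=3 write a[2]=4, slow++,fast++
slow=2 fast=4: a[fast]=4=a[slow] dup, fast++
slow=2 fast=5: a[fast]=4=a[slow] dup, fast++
slow=2 fast=6: a[fast]=8≠a[slow]=4 write a[3]=8, slow++,fast++
slow=3 fast=7: a[fast]=9≠a[slow]=8 write a[4]=9, slow++,fast++
slow=4 fast=8: a[fast]=10≠a[slow]=9 write a[5]=10, slow++,fast++
slow=5 fast=9: a[fast]=11≠a[slow]=10 write a[6]=11, slow++,fast++
slow=6 fast=10: a[fast]=11=a[slow] dup, fast++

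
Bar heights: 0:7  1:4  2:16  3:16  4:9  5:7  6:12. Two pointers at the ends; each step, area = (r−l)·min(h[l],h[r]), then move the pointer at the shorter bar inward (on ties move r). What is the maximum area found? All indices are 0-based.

max area = 48

l=0 r=6: min(7,12)*6=42 best=42 *, l++
l=1 r=6: min(4,12)*5=20 best=42, l++
l=2 r=6: min(16,12)*4=48 best=48 *, r--
l=2 r=5: min(16,7)*3=21 best=48, r--
l=2 r=4: min(16,9)*2=18 best=48, r--
l=2 r=3: min(16,16)*1=16 best=48, r--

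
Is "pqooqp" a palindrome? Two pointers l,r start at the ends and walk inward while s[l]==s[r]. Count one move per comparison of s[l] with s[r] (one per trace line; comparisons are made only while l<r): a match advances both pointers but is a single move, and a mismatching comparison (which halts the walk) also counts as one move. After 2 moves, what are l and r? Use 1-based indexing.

l=3, r=4

l=1 r=6: 'p'=='p', l++,r--
l=2 r=5: 'q'=='q', l++,r--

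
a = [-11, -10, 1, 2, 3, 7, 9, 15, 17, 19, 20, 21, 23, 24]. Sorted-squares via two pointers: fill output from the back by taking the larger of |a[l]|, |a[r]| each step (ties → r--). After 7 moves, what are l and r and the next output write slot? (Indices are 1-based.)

l=1 r=14: |-11|<=|24| out[14]=576, r--
l=1 r=13: |-11|<=|23| out[13]=529, r--
l=1 r=12: |-11|<=|21| out[12]=441, r--
l=1 r=11: |-11|<=|20| out[11]=400, r--
l=1 r=10: |-11|<=|19| out[10]=361, r--
l=1 r=9: |-11|<=|17| out[9]=289, r--
l=1 r=8: |-11|<=|15| out[8]=225, r--

l=1, r=7, next write slot=7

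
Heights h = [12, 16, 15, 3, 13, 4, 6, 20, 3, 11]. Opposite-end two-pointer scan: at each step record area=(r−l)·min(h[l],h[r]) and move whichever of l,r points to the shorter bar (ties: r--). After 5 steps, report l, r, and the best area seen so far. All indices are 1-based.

[1,10] min(12,11)*9=99 best=99 * → r--
[1,9] min(12,3)*8=24 best=99 → r--
[1,8] min(12,20)*7=84 best=99 → l++
[2,8] min(16,20)*6=96 best=99 → l++
[3,8] min(15,20)*5=75 best=99 → l++

l=4, r=8, best area=99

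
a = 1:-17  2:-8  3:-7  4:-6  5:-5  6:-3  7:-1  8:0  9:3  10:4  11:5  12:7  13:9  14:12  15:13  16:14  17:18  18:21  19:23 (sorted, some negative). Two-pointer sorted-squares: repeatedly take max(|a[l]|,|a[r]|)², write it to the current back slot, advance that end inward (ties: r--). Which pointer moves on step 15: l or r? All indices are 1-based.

r

[1,19] |-17|<=|23| out[19]=529 → r--
[1,18] |-17|<=|21| out[18]=441 → r--
[1,17] |-17|<=|18| out[17]=324 → r--
[1,16] |-17|>|14| out[16]=289 → l++
[2,16] |-8|<=|14| out[15]=196 → r--
[2,15] |-8|<=|13| out[14]=169 → r--
[2,14] |-8|<=|12| out[13]=144 → r--
[2,13] |-8|<=|9| out[12]=81 → r--
[2,12] |-8|>|7| out[11]=64 → l++
[3,12] |-7|<=|7| out[10]=49 → r--
[3,11] |-7|>|5| out[9]=49 → l++
[4,11] |-6|>|5| out[8]=36 → l++
[5,11] |-5|<=|5| out[7]=25 → r--
[5,10] |-5|>|4| out[6]=25 → l++
[6,10] |-3|<=|4| out[5]=16 → r--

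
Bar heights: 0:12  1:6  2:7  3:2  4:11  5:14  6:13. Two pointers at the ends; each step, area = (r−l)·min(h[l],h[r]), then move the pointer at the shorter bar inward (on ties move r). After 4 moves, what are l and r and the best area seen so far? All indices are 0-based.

l=0 r=6: min(12,13)*6=72 best=72 *, l++
l=1 r=6: min(6,13)*5=30 best=72, l++
l=2 r=6: min(7,13)*4=28 best=72, l++
l=3 r=6: min(2,13)*3=6 best=72, l++

l=4, r=6, best area=72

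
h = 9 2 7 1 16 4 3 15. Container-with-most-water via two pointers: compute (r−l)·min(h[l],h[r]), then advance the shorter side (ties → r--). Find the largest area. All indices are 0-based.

l=0 r=7: min(9,15)*7=63 best=63 *, l++
l=1 r=7: min(2,15)*6=12 best=63, l++
l=2 r=7: min(7,15)*5=35 best=63, l++
l=3 r=7: min(1,15)*4=4 best=63, l++
l=4 r=7: min(16,15)*3=45 best=63, r--
l=4 r=6: min(16,3)*2=6 best=63, r--
l=4 r=5: min(16,4)*1=4 best=63, r--

max area = 63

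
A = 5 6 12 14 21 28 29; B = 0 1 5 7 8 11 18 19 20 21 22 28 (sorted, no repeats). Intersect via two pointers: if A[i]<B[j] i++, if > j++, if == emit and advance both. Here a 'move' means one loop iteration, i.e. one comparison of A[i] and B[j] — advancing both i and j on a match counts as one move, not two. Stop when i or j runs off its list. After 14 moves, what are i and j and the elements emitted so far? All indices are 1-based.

[i=1,j=1] 5>0 → j++
[i=1,j=2] 5>1 → j++
[i=1,j=3] 5==5 emit → i++,j++
[i=2,j=4] 6<7 → i++
[i=3,j=4] 12>7 → j++
[i=3,j=5] 12>8 → j++
[i=3,j=6] 12>11 → j++
[i=3,j=7] 12<18 → i++
[i=4,j=7] 14<18 → i++
[i=5,j=7] 21>18 → j++
[i=5,j=8] 21>19 → j++
[i=5,j=9] 21>20 → j++
[i=5,j=10] 21==21 emit → i++,j++
[i=6,j=11] 28>22 → j++

i=6, j=12, emitted=[5, 21]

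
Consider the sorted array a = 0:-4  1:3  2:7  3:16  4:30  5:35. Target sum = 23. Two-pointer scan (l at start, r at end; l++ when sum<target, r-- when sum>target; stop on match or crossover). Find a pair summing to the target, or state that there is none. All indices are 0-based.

[0,5] -4+35=31 >23 → r--
[0,4] -4+30=26 >23 → r--
[0,3] -4+16=12 <23 → l++
[1,3] 3+16=19 <23 → l++
[2,3] 7+16=23 → found

(7, 16)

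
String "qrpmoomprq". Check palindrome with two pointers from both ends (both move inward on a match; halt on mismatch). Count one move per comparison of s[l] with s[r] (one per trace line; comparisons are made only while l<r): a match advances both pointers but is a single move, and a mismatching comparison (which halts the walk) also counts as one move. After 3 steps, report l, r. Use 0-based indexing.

l=3, r=6

l=0 r=9: 'q'=='q', l++,r--
l=1 r=8: 'r'=='r', l++,r--
l=2 r=7: 'p'=='p', l++,r--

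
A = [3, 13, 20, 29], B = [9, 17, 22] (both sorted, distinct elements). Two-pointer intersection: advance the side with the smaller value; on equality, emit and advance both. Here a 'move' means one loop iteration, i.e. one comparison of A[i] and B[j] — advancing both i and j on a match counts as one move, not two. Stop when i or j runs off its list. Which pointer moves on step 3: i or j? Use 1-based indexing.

i=1 j=1: 3<9, i++
i=2 j=1: 13>9, j++
i=2 j=2: 13<17, i++

i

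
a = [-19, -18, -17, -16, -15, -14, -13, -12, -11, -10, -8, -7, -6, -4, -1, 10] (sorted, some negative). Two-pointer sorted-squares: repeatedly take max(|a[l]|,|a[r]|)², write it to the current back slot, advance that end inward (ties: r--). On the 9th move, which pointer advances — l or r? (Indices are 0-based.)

[0,15] |-19|>|10| out[15]=361 → l++
[1,15] |-18|>|10| out[14]=324 → l++
[2,15] |-17|>|10| out[13]=289 → l++
[3,15] |-16|>|10| out[12]=256 → l++
[4,15] |-15|>|10| out[11]=225 → l++
[5,15] |-14|>|10| out[10]=196 → l++
[6,15] |-13|>|10| out[9]=169 → l++
[7,15] |-12|>|10| out[8]=144 → l++
[8,15] |-11|>|10| out[7]=121 → l++

l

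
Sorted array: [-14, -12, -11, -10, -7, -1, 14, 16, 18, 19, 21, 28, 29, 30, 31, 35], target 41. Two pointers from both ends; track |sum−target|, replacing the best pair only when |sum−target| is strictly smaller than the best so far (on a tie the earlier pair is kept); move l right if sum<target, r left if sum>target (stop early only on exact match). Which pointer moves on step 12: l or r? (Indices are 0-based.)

l

l=0 r=15: -14+35=21 d=20 *, l++
l=1 r=15: -12+35=23 d=18 *, l++
l=2 r=15: -11+35=24 d=17 *, l++
l=3 r=15: -10+35=25 d=16 *, l++
l=4 r=15: -7+35=28 d=13 *, l++
l=5 r=15: -1+35=34 d=7 *, l++
l=6 r=15: 14+35=49 d=8, r--
l=6 r=14: 14+31=45 d=4 *, r--
l=6 r=13: 14+30=44 d=3 *, r--
l=6 r=12: 14+29=43 d=2 *, r--
l=6 r=11: 14+28=42 d=1 *, r--
l=6 r=10: 14+21=35 d=6, l++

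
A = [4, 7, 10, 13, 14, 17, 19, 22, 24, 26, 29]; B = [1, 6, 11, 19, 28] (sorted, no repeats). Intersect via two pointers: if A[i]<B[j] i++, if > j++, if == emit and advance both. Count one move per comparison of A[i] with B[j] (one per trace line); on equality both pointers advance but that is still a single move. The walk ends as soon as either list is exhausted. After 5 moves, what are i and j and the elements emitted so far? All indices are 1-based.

i=1 j=1: 4>1, j++
i=1 j=2: 4<6, i++
i=2 j=2: 7>6, j++
i=2 j=3: 7<11, i++
i=3 j=3: 10<11, i++

i=4, j=3, emitted=[]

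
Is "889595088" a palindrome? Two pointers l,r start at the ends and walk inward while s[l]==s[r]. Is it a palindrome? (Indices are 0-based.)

not a palindrome (mismatch at 2,6)

[0,8] '8'=='8' → l++,r--
[1,7] '8'=='8' → l++,r--
[2,6] '9'!='0' → stop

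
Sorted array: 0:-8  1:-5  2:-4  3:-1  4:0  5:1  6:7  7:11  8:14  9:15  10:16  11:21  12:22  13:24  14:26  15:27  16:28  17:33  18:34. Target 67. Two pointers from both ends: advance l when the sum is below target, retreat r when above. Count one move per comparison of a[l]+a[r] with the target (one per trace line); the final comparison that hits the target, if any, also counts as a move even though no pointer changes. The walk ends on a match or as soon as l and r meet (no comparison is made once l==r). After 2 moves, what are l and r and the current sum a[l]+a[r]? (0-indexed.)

l=2, r=18, sum=30

l=0 r=18: -8+34=26 <67, l++
l=1 r=18: -5+34=29 <67, l++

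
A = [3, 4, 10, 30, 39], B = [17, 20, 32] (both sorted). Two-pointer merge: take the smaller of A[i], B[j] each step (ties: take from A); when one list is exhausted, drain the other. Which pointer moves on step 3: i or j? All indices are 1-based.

i=1 j=1: A[i]=3<=B[j]=17 take 3, i++
i=2 j=1: A[i]=4<=B[j]=17 take 4, i++
i=3 j=1: A[i]=10<=B[j]=17 take 10, i++

i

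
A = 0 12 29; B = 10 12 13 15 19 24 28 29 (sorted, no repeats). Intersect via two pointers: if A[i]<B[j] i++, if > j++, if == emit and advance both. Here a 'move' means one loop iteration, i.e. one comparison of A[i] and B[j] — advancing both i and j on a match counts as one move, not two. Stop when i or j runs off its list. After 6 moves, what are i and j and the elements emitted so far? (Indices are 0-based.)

i=2, j=5, emitted=[12]

i=0 j=0: 0<10, i++
i=1 j=0: 12>10, j++
i=1 j=1: 12==12 emit, i++,j++
i=2 j=2: 29>13, j++
i=2 j=3: 29>15, j++
i=2 j=4: 29>19, j++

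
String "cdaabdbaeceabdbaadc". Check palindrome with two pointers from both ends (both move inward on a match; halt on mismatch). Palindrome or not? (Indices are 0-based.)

palindrome

[0,18] 'c'=='c' → l++,r--
[1,17] 'd'=='d' → l++,r--
[2,16] 'a'=='a' → l++,r--
[3,15] 'a'=='a' → l++,r--
[4,14] 'b'=='b' → l++,r--
[5,13] 'd'=='d' → l++,r--
[6,12] 'b'=='b' → l++,r--
[7,11] 'a'=='a' → l++,r--
[8,10] 'e'=='e' → l++,r--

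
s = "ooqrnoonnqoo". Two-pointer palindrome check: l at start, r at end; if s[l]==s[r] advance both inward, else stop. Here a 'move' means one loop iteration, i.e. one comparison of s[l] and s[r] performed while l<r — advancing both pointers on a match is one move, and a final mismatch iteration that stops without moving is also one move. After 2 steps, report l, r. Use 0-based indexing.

l=0 r=11: 'o'=='o', l++,r--
l=1 r=10: 'o'=='o', l++,r--

l=2, r=9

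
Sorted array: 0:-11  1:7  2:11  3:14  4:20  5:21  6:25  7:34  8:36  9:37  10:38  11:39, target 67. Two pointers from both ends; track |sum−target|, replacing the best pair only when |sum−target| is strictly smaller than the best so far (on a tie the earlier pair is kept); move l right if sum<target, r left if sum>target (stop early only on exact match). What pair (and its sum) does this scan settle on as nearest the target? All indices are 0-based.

pair (25, 39) with sum 64 (|Δ|=3)

l=0 r=11: -11+39=28 d=39 *, l++
l=1 r=11: 7+39=46 d=21 *, l++
l=2 r=11: 11+39=50 d=17 *, l++
l=3 r=11: 14+39=53 d=14 *, l++
l=4 r=11: 20+39=59 d=8 *, l++
l=5 r=11: 21+39=60 d=7 *, l++
l=6 r=11: 25+39=64 d=3 *, l++
l=7 r=11: 34+39=73 d=6, r--
l=7 r=10: 34+38=72 d=5, r--
l=7 r=9: 34+37=71 d=4, r--
l=7 r=8: 34+36=70 d=3, r--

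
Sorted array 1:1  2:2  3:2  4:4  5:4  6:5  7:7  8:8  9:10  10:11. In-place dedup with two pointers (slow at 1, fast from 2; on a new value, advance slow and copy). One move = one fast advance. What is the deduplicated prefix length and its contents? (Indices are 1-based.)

length 8; prefix = [1, 2, 4, 5, 7, 8, 10, 11]

(s=1,f=2) a[fast]=2≠a[slow]=1 write a[2]=2 → slow++,fast++
(s=2,f=3) a[fast]=2=a[slow] dup → fast++
(s=2,f=4) a[fast]=4≠a[slow]=2 write a[3]=4 → slow++,fast++
(s=3,f=5) a[fast]=4=a[slow] dup → fast++
(s=3,f=6) a[fast]=5≠a[slow]=4 write a[4]=5 → slow++,fast++
(s=4,f=7) a[fast]=7≠a[slow]=5 write a[5]=7 → slow++,fast++
(s=5,f=8) a[fast]=8≠a[slow]=7 write a[6]=8 → slow++,fast++
(s=6,f=9) a[fast]=10≠a[slow]=8 write a[7]=10 → slow++,fast++
(s=7,f=10) a[fast]=11≠a[slow]=10 write a[8]=11 → slow++,fast++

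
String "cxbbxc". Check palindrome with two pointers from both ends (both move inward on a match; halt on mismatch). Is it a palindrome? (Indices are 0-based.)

palindrome

l=0 r=5: 'c'=='c', l++,r--
l=1 r=4: 'x'=='x', l++,r--
l=2 r=3: 'b'=='b', l++,r--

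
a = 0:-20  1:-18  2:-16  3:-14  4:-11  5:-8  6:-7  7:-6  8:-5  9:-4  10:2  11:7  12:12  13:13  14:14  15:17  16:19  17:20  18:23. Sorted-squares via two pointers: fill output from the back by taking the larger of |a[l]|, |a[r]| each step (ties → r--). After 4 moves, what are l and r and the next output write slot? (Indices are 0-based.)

l=0 r=18: |-20|<=|23| out[18]=529, r--
l=0 r=17: |-20|<=|20| out[17]=400, r--
l=0 r=16: |-20|>|19| out[16]=400, l++
l=1 r=16: |-18|<=|19| out[15]=361, r--

l=1, r=15, next write slot=14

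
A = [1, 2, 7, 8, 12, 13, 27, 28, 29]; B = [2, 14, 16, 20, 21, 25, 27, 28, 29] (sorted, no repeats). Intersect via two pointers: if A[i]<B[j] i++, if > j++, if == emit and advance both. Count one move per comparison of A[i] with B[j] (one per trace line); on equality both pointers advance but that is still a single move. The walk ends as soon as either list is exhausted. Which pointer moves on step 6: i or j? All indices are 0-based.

i

[i=0,j=0] 1<2 → i++
[i=1,j=0] 2==2 emit → i++,j++
[i=2,j=1] 7<14 → i++
[i=3,j=1] 8<14 → i++
[i=4,j=1] 12<14 → i++
[i=5,j=1] 13<14 → i++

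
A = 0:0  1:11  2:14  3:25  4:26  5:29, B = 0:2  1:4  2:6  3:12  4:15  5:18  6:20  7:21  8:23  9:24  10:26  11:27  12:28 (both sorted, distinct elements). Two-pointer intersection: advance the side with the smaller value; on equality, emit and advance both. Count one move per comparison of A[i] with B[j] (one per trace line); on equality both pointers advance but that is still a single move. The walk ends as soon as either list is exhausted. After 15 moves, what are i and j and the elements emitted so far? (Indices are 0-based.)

i=5, j=11, emitted=[26]

[i=0,j=0] 0<2 → i++
[i=1,j=0] 11>2 → j++
[i=1,j=1] 11>4 → j++
[i=1,j=2] 11>6 → j++
[i=1,j=3] 11<12 → i++
[i=2,j=3] 14>12 → j++
[i=2,j=4] 14<15 → i++
[i=3,j=4] 25>15 → j++
[i=3,j=5] 25>18 → j++
[i=3,j=6] 25>20 → j++
[i=3,j=7] 25>21 → j++
[i=3,j=8] 25>23 → j++
[i=3,j=9] 25>24 → j++
[i=3,j=10] 25<26 → i++
[i=4,j=10] 26==26 emit → i++,j++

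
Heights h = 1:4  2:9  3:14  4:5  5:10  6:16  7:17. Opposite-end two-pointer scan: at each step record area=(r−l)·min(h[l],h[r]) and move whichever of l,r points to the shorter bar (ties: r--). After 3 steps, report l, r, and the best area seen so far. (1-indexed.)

l=4, r=7, best area=56

[1,7] min(4,17)*6=24 best=24 * → l++
[2,7] min(9,17)*5=45 best=45 * → l++
[3,7] min(14,17)*4=56 best=56 * → l++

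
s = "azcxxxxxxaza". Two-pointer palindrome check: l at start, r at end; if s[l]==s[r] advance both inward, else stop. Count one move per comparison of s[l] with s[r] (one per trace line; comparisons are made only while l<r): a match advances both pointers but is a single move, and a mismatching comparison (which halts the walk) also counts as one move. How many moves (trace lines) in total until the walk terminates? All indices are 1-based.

[1,12] 'a'=='a' → l++,r--
[2,11] 'z'=='z' → l++,r--
[3,10] 'c'!='a' → stop

3 moves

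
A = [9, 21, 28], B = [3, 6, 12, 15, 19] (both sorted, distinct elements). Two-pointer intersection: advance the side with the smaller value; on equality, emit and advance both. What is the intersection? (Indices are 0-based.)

intersection = []

i=0 j=0: 9>3, j++
i=0 j=1: 9>6, j++
i=0 j=2: 9<12, i++
i=1 j=2: 21>12, j++
i=1 j=3: 21>15, j++
i=1 j=4: 21>19, j++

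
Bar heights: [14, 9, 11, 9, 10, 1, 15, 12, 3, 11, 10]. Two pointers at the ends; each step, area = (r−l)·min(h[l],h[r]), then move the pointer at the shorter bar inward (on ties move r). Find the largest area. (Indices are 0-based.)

max area = 100

l=0 r=10: min(14,10)*10=100 best=100 *, r--
l=0 r=9: min(14,11)*9=99 best=100, r--
l=0 r=8: min(14,3)*8=24 best=100, r--
l=0 r=7: min(14,12)*7=84 best=100, r--
l=0 r=6: min(14,15)*6=84 best=100, l++
l=1 r=6: min(9,15)*5=45 best=100, l++
l=2 r=6: min(11,15)*4=44 best=100, l++
l=3 r=6: min(9,15)*3=27 best=100, l++
l=4 r=6: min(10,15)*2=20 best=100, l++
l=5 r=6: min(1,15)*1=1 best=100, l++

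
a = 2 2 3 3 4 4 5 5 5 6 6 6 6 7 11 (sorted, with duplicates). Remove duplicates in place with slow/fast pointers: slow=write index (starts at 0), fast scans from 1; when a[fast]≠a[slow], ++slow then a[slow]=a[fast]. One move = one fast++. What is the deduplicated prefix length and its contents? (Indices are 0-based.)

slow=0 fast=1: a[fast]=2=a[slow] dup, fast++
slow=0 fast=2: a[fast]=3≠a[slow]=2 write a[1]=3, slow++,fast++
slow=1 fast=3: a[fast]=3=a[slow] dup, fast++
slow=1 fast=4: a[fast]=4≠a[slow]=3 write a[2]=4, slow++,fast++
slow=2 fast=5: a[fast]=4=a[slow] dup, fast++
slow=2 fast=6: a[fast]=5≠a[slow]=4 write a[3]=5, slow++,fast++
slow=3 fast=7: a[fast]=5=a[slow] dup, fast++
slow=3 fast=8: a[fast]=5=a[slow] dup, fast++
slow=3 fast=9: a[fast]=6≠a[slow]=5 write a[4]=6, slow++,fast++
slow=4 fast=10: a[fast]=6=a[slow] dup, fast++
slow=4 fast=11: a[fast]=6=a[slow] dup, fast++
slow=4 fast=12: a[fast]=6=a[slow] dup, fast++
slow=4 fast=13: a[fast]=7≠a[slow]=6 write a[5]=7, slow++,fast++
slow=5 fast=14: a[fast]=11≠a[slow]=7 write a[6]=11, slow++,fast++

length 7; prefix = [2, 3, 4, 5, 6, 7, 11]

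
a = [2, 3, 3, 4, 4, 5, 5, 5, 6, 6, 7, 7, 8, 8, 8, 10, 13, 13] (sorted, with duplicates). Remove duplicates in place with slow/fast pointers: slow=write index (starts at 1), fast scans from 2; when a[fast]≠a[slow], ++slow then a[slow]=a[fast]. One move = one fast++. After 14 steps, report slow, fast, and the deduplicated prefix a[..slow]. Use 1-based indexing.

(s=1,f=2) a[fast]=3≠a[slow]=2 write a[2]=3 → slow++,fast++
(s=2,f=3) a[fast]=3=a[slow] dup → fast++
(s=2,f=4) a[fast]=4≠a[slow]=3 write a[3]=4 → slow++,fast++
(s=3,f=5) a[fast]=4=a[slow] dup → fast++
(s=3,f=6) a[fast]=5≠a[slow]=4 write a[4]=5 → slow++,fast++
(s=4,f=7) a[fast]=5=a[slow] dup → fast++
(s=4,f=8) a[fast]=5=a[slow] dup → fast++
(s=4,f=9) a[fast]=6≠a[slow]=5 write a[5]=6 → slow++,fast++
(s=5,f=10) a[fast]=6=a[slow] dup → fast++
(s=5,f=11) a[fast]=7≠a[slow]=6 write a[6]=7 → slow++,fast++
(s=6,f=12) a[fast]=7=a[slow] dup → fast++
(s=6,f=13) a[fast]=8≠a[slow]=7 write a[7]=8 → slow++,fast++
(s=7,f=14) a[fast]=8=a[slow] dup → fast++
(s=7,f=15) a[fast]=8=a[slow] dup → fast++

slow=7, fast=16, prefix=[2, 3, 4, 5, 6, 7, 8]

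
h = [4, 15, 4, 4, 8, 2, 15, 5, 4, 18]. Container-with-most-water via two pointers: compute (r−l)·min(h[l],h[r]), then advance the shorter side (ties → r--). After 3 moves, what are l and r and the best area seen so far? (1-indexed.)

l=4, r=10, best area=120

l=1 r=10: min(4,18)*9=36 best=36 *, l++
l=2 r=10: min(15,18)*8=120 best=120 *, l++
l=3 r=10: min(4,18)*7=28 best=120, l++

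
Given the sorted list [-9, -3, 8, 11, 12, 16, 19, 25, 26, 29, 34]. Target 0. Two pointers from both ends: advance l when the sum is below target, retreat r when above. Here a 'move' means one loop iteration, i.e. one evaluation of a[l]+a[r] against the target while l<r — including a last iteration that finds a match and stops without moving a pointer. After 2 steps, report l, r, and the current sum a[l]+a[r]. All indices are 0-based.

l=0 r=10: -9+34=25 >0, r--
l=0 r=9: -9+29=20 >0, r--

l=0, r=8, sum=17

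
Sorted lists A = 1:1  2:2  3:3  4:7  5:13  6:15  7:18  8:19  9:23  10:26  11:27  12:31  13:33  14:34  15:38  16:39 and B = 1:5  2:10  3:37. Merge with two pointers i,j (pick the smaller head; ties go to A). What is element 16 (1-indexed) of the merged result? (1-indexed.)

[i=1,j=1] A[i]=1<=B[j]=5 take 1 → i++
[i=2,j=1] A[i]=2<=B[j]=5 take 2 → i++
[i=3,j=1] A[i]=3<=B[j]=5 take 3 → i++
[i=4,j=1] A[i]=7>B[j]=5 take 5 → j++
[i=4,j=2] A[i]=7<=B[j]=10 take 7 → i++
[i=5,j=2] A[i]=13>B[j]=10 take 10 → j++
[i=5,j=3] A[i]=13<=B[j]=37 take 13 → i++
[i=6,j=3] A[i]=15<=B[j]=37 take 15 → i++
[i=7,j=3] A[i]=18<=B[j]=37 take 18 → i++
[i=8,j=3] A[i]=19<=B[j]=37 take 19 → i++
[i=9,j=3] A[i]=23<=B[j]=37 take 23 → i++
[i=10,j=3] A[i]=26<=B[j]=37 take 26 → i++
[i=11,j=3] A[i]=27<=B[j]=37 take 27 → i++
[i=12,j=3] A[i]=31<=B[j]=37 take 31 → i++
[i=13,j=3] A[i]=33<=B[j]=37 take 33 → i++
[i=14,j=3] A[i]=34<=B[j]=37 take 34 → i++
[i=15,j=3] A[i]=38>B[j]=37 take 37 → j++
[i=15,j=4] B done, take A[i]=38 → i++
[i=16,j=4] B done, take A[i]=39 → i++

merged[16] = 34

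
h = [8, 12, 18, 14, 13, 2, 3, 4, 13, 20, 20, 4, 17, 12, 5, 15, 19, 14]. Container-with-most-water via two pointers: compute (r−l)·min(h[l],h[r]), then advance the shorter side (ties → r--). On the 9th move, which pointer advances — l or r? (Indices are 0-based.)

l

[0,17] min(8,14)*17=136 best=136 * → l++
[1,17] min(12,14)*16=192 best=192 * → l++
[2,17] min(18,14)*15=210 best=210 * → r--
[2,16] min(18,19)*14=252 best=252 * → l++
[3,16] min(14,19)*13=182 best=252 → l++
[4,16] min(13,19)*12=156 best=252 → l++
[5,16] min(2,19)*11=22 best=252 → l++
[6,16] min(3,19)*10=30 best=252 → l++
[7,16] min(4,19)*9=36 best=252 → l++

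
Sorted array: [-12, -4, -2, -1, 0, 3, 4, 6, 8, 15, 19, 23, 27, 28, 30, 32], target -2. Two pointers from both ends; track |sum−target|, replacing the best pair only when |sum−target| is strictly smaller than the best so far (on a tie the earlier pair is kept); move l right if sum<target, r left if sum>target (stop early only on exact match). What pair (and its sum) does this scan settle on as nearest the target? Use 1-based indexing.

l=1 r=16: -12+32=20 d=22 *, r--
l=1 r=15: -12+30=18 d=20 *, r--
l=1 r=14: -12+28=16 d=18 *, r--
l=1 r=13: -12+27=15 d=17 *, r--
l=1 r=12: -12+23=11 d=13 *, r--
l=1 r=11: -12+19=7 d=9 *, r--
l=1 r=10: -12+15=3 d=5 *, r--
l=1 r=9: -12+8=-4 d=2 *, l++
l=2 r=9: -4+8=4 d=6, r--
l=2 r=8: -4+6=2 d=4, r--
l=2 r=7: -4+4=0 d=2, r--
l=2 r=6: -4+3=-1 d=1 *, r--
l=2 r=5: -4+0=-4 d=2, l++
l=3 r=5: -2+0=-2 d=0 *, stop

pair (-2, 0) with sum -2 (|Δ|=0)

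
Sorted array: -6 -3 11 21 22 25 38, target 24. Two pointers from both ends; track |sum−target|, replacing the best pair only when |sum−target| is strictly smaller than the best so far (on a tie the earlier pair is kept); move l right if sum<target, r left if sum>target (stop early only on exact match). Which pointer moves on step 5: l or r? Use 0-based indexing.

[0,6] -6+38=32 d=8 * → r--
[0,5] -6+25=19 d=5 * → l++
[1,5] -3+25=22 d=2 * → l++
[2,5] 11+25=36 d=12 → r--
[2,4] 11+22=33 d=9 → r--

r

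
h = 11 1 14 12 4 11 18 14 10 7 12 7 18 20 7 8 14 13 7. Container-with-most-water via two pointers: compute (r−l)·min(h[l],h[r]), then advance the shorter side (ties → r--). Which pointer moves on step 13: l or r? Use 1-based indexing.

l

l=1 r=19: min(11,7)*18=126 best=126 *, r--
l=1 r=18: min(11,13)*17=187 best=187 *, l++
l=2 r=18: min(1,13)*16=16 best=187, l++
l=3 r=18: min(14,13)*15=195 best=195 *, r--
l=3 r=17: min(14,14)*14=196 best=196 *, r--
l=3 r=16: min(14,8)*13=104 best=196, r--
l=3 r=15: min(14,7)*12=84 best=196, r--
l=3 r=14: min(14,20)*11=154 best=196, l++
l=4 r=14: min(12,20)*10=120 best=196, l++
l=5 r=14: min(4,20)*9=36 best=196, l++
l=6 r=14: min(11,20)*8=88 best=196, l++
l=7 r=14: min(18,20)*7=126 best=196, l++
l=8 r=14: min(14,20)*6=84 best=196, l++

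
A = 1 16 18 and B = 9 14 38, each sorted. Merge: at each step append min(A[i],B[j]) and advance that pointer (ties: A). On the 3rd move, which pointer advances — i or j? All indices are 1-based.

[i=1,j=1] A[i]=1<=B[j]=9 take 1 → i++
[i=2,j=1] A[i]=16>B[j]=9 take 9 → j++
[i=2,j=2] A[i]=16>B[j]=14 take 14 → j++

j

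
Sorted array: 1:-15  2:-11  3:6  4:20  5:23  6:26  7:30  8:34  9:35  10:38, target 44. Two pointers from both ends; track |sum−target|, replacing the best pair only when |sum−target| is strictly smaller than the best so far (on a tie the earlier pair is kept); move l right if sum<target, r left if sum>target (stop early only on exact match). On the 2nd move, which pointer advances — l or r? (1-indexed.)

l

[1,10] -15+38=23 d=21 * → l++
[2,10] -11+38=27 d=17 * → l++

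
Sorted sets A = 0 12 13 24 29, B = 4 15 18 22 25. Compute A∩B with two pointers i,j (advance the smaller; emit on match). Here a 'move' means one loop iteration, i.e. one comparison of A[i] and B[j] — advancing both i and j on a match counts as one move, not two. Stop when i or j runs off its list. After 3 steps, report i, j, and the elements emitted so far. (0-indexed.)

i=2, j=1, emitted=[]

i=0 j=0: 0<4, i++
i=1 j=0: 12>4, j++
i=1 j=1: 12<15, i++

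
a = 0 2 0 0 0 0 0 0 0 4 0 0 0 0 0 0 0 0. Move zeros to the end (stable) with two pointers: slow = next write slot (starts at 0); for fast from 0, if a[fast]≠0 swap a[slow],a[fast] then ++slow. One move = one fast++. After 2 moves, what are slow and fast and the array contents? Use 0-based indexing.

slow=1, fast=2, a=[2, 0, 0, 0, 0, 0, 0, 0, 0, 4, 0, 0, 0, 0, 0, 0, 0, 0]

(s=0,f=0) a[fast]=0 → fast++
(s=0,f=1) a[fast]=2≠0 swap→a[0]=2 → slow++,fast++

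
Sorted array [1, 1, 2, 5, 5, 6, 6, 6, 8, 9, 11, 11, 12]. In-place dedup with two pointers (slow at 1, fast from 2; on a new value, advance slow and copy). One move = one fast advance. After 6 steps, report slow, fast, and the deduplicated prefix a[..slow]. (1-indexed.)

slow=4, fast=8, prefix=[1, 2, 5, 6]

slow=1 fast=2: a[fast]=1=a[slow] dup, fast++
slow=1 fast=3: a[fast]=2≠a[slow]=1 write a[2]=2, slow++,fast++
slow=2 fast=4: a[fast]=5≠a[slow]=2 write a[3]=5, slow++,fast++
slow=3 fast=5: a[fast]=5=a[slow] dup, fast++
slow=3 fast=6: a[fast]=6≠a[slow]=5 write a[4]=6, slow++,fast++
slow=4 fast=7: a[fast]=6=a[slow] dup, fast++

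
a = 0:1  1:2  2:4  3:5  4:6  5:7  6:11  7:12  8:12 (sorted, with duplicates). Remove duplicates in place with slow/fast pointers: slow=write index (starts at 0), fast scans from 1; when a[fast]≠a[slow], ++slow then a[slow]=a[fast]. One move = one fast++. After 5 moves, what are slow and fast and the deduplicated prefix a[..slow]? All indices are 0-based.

slow=5, fast=6, prefix=[1, 2, 4, 5, 6, 7]

(s=0,f=1) a[fast]=2≠a[slow]=1 write a[1]=2 → slow++,fast++
(s=1,f=2) a[fast]=4≠a[slow]=2 write a[2]=4 → slow++,fast++
(s=2,f=3) a[fast]=5≠a[slow]=4 write a[3]=5 → slow++,fast++
(s=3,f=4) a[fast]=6≠a[slow]=5 write a[4]=6 → slow++,fast++
(s=4,f=5) a[fast]=7≠a[slow]=6 write a[5]=7 → slow++,fast++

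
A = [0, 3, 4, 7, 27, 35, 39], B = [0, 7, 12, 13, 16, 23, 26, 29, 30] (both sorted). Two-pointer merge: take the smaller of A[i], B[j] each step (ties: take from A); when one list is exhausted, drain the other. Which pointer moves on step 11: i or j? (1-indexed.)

[i=1,j=1] A[i]=0<=B[j]=0 take 0 → i++
[i=2,j=1] A[i]=3>B[j]=0 take 0 → j++
[i=2,j=2] A[i]=3<=B[j]=7 take 3 → i++
[i=3,j=2] A[i]=4<=B[j]=7 take 4 → i++
[i=4,j=2] A[i]=7<=B[j]=7 take 7 → i++
[i=5,j=2] A[i]=27>B[j]=7 take 7 → j++
[i=5,j=3] A[i]=27>B[j]=12 take 12 → j++
[i=5,j=4] A[i]=27>B[j]=13 take 13 → j++
[i=5,j=5] A[i]=27>B[j]=16 take 16 → j++
[i=5,j=6] A[i]=27>B[j]=23 take 23 → j++
[i=5,j=7] A[i]=27>B[j]=26 take 26 → j++

j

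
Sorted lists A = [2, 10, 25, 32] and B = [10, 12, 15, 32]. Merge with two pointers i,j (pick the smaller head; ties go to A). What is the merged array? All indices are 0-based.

i=0 j=0: A[i]=2<=B[j]=10 take 2, i++
i=1 j=0: A[i]=10<=B[j]=10 take 10, i++
i=2 j=0: A[i]=25>B[j]=10 take 10, j++
i=2 j=1: A[i]=25>B[j]=12 take 12, j++
i=2 j=2: A[i]=25>B[j]=15 take 15, j++
i=2 j=3: A[i]=25<=B[j]=32 take 25, i++
i=3 j=3: A[i]=32<=B[j]=32 take 32, i++
i=4 j=3: A done, take B[j]=32, j++

[2, 10, 10, 12, 15, 25, 32, 32]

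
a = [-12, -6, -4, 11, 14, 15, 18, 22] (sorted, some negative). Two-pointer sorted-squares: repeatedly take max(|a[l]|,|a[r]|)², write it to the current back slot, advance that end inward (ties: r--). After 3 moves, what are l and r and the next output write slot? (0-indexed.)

[0,7] |-12|<=|22| out[7]=484 → r--
[0,6] |-12|<=|18| out[6]=324 → r--
[0,5] |-12|<=|15| out[5]=225 → r--

l=0, r=4, next write slot=4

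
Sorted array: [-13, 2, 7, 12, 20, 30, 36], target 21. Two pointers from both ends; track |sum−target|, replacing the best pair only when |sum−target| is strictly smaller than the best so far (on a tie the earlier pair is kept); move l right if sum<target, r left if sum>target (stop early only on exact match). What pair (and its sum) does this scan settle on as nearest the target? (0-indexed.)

pair (2, 20) with sum 22 (|Δ|=1)

l=0 r=6: -13+36=23 d=2 *, r--
l=0 r=5: -13+30=17 d=4, l++
l=1 r=5: 2+30=32 d=11, r--
l=1 r=4: 2+20=22 d=1 *, r--
l=1 r=3: 2+12=14 d=7, l++
l=2 r=3: 7+12=19 d=2, l++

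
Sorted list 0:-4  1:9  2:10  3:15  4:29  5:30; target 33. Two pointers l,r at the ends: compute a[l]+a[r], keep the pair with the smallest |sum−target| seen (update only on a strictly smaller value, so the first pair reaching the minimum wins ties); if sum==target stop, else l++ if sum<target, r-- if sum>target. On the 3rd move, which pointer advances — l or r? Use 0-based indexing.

r

[0,5] -4+30=26 d=7 * → l++
[1,5] 9+30=39 d=6 * → r--
[1,4] 9+29=38 d=5 * → r--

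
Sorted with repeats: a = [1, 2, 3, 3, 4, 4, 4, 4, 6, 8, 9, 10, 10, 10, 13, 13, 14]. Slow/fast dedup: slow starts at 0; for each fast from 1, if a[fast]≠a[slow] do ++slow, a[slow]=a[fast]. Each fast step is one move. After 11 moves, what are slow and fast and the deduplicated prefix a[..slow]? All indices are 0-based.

slow=7, fast=12, prefix=[1, 2, 3, 4, 6, 8, 9, 10]

slow=0 fast=1: a[fast]=2≠a[slow]=1 write a[1]=2, slow++,fast++
slow=1 fast=2: a[fast]=3≠a[slow]=2 write a[2]=3, slow++,fast++
slow=2 fast=3: a[fast]=3=a[slow] dup, fast++
slow=2 fast=4: a[fast]=4≠a[slow]=3 write a[3]=4, slow++,fast++
slow=3 fast=5: a[fast]=4=a[slow] dup, fast++
slow=3 fast=6: a[fast]=4=a[slow] dup, fast++
slow=3 fast=7: a[fast]=4=a[slow] dup, fast++
slow=3 fast=8: a[fast]=6≠a[slow]=4 write a[4]=6, slow++,fast++
slow=4 fast=9: a[fast]=8≠a[slow]=6 write a[5]=8, slow++,fast++
slow=5 fast=10: a[fast]=9≠a[slow]=8 write a[6]=9, slow++,fast++
slow=6 fast=11: a[fast]=10≠a[slow]=9 write a[7]=10, slow++,fast++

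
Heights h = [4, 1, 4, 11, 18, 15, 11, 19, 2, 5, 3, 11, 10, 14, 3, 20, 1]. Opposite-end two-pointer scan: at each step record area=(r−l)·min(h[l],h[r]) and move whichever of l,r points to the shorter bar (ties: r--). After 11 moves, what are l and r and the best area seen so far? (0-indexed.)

l=10, r=15, best area=198

l=0 r=16: min(4,1)*16=16 best=16 *, r--
l=0 r=15: min(4,20)*15=60 best=60 *, l++
l=1 r=15: min(1,20)*14=14 best=60, l++
l=2 r=15: min(4,20)*13=52 best=60, l++
l=3 r=15: min(11,20)*12=132 best=132 *, l++
l=4 r=15: min(18,20)*11=198 best=198 *, l++
l=5 r=15: min(15,20)*10=150 best=198, l++
l=6 r=15: min(11,20)*9=99 best=198, l++
l=7 r=15: min(19,20)*8=152 best=198, l++
l=8 r=15: min(2,20)*7=14 best=198, l++
l=9 r=15: min(5,20)*6=30 best=198, l++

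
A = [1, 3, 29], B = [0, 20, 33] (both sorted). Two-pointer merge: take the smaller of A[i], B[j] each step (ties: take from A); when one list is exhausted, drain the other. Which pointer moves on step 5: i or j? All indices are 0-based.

[i=0,j=0] A[i]=1>B[j]=0 take 0 → j++
[i=0,j=1] A[i]=1<=B[j]=20 take 1 → i++
[i=1,j=1] A[i]=3<=B[j]=20 take 3 → i++
[i=2,j=1] A[i]=29>B[j]=20 take 20 → j++
[i=2,j=2] A[i]=29<=B[j]=33 take 29 → i++

i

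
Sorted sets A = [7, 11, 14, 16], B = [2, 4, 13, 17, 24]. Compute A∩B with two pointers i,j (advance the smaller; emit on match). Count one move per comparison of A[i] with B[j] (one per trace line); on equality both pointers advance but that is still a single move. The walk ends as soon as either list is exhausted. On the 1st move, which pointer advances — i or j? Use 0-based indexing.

[i=0,j=0] 7>2 → j++

j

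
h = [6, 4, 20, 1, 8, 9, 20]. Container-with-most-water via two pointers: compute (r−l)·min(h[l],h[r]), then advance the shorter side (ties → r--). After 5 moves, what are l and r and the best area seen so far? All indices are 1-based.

l=3, r=4, best area=80

[1,7] min(6,20)*6=36 best=36 * → l++
[2,7] min(4,20)*5=20 best=36 → l++
[3,7] min(20,20)*4=80 best=80 * → r--
[3,6] min(20,9)*3=27 best=80 → r--
[3,5] min(20,8)*2=16 best=80 → r--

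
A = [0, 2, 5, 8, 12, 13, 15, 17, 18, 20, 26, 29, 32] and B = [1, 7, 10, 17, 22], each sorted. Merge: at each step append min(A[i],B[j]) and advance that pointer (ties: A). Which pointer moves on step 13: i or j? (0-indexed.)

i

i=0 j=0: A[i]=0<=B[j]=1 take 0, i++
i=1 j=0: A[i]=2>B[j]=1 take 1, j++
i=1 j=1: A[i]=2<=B[j]=7 take 2, i++
i=2 j=1: A[i]=5<=B[j]=7 take 5, i++
i=3 j=1: A[i]=8>B[j]=7 take 7, j++
i=3 j=2: A[i]=8<=B[j]=10 take 8, i++
i=4 j=2: A[i]=12>B[j]=10 take 10, j++
i=4 j=3: A[i]=12<=B[j]=17 take 12, i++
i=5 j=3: A[i]=13<=B[j]=17 take 13, i++
i=6 j=3: A[i]=15<=B[j]=17 take 15, i++
i=7 j=3: A[i]=17<=B[j]=17 take 17, i++
i=8 j=3: A[i]=18>B[j]=17 take 17, j++
i=8 j=4: A[i]=18<=B[j]=22 take 18, i++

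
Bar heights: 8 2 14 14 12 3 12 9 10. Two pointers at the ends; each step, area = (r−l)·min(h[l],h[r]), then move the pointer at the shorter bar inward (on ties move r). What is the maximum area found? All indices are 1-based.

max area = 64

[1,9] min(8,10)*8=64 best=64 * → l++
[2,9] min(2,10)*7=14 best=64 → l++
[3,9] min(14,10)*6=60 best=64 → r--
[3,8] min(14,9)*5=45 best=64 → r--
[3,7] min(14,12)*4=48 best=64 → r--
[3,6] min(14,3)*3=9 best=64 → r--
[3,5] min(14,12)*2=24 best=64 → r--
[3,4] min(14,14)*1=14 best=64 → r--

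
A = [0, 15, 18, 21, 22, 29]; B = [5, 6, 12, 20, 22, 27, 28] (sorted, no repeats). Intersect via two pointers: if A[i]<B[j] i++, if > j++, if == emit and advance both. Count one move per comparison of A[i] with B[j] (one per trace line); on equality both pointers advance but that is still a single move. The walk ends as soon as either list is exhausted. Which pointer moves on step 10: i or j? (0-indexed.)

i=0 j=0: 0<5, i++
i=1 j=0: 15>5, j++
i=1 j=1: 15>6, j++
i=1 j=2: 15>12, j++
i=1 j=3: 15<20, i++
i=2 j=3: 18<20, i++
i=3 j=3: 21>20, j++
i=3 j=4: 21<22, i++
i=4 j=4: 22==22 emit, i++,j++
i=5 j=5: 29>27, j++

j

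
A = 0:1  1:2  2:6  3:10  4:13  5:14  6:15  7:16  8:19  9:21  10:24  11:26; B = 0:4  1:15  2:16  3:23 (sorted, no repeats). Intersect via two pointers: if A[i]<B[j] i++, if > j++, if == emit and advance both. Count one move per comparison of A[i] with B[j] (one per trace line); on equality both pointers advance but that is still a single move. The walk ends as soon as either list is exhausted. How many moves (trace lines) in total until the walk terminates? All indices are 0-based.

i=0 j=0: 1<4, i++
i=1 j=0: 2<4, i++
i=2 j=0: 6>4, j++
i=2 j=1: 6<15, i++
i=3 j=1: 10<15, i++
i=4 j=1: 13<15, i++
i=5 j=1: 14<15, i++
i=6 j=1: 15==15 emit, i++,j++
i=7 j=2: 16==16 emit, i++,j++
i=8 j=3: 19<23, i++
i=9 j=3: 21<23, i++
i=10 j=3: 24>23, j++

12 moves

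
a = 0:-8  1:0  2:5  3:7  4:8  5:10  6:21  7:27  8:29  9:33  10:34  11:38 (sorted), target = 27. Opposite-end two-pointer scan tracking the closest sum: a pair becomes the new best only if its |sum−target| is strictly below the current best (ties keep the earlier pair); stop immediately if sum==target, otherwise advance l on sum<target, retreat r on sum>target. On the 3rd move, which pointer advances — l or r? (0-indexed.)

l=0 r=11: -8+38=30 d=3 *, r--
l=0 r=10: -8+34=26 d=1 *, l++
l=1 r=10: 0+34=34 d=7, r--

r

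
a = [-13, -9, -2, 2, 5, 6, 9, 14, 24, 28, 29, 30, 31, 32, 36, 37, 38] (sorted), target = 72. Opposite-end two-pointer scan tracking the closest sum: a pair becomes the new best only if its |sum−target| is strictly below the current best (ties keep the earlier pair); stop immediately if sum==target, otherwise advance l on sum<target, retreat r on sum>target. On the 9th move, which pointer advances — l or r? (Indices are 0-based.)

[0,16] -13+38=25 d=47 * → l++
[1,16] -9+38=29 d=43 * → l++
[2,16] -2+38=36 d=36 * → l++
[3,16] 2+38=40 d=32 * → l++
[4,16] 5+38=43 d=29 * → l++
[5,16] 6+38=44 d=28 * → l++
[6,16] 9+38=47 d=25 * → l++
[7,16] 14+38=52 d=20 * → l++
[8,16] 24+38=62 d=10 * → l++

l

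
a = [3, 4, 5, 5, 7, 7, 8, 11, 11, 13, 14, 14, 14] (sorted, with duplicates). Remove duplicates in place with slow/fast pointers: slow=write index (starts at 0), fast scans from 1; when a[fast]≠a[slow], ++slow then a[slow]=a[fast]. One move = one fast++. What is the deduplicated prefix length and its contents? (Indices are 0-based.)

length 8; prefix = [3, 4, 5, 7, 8, 11, 13, 14]

slow=0 fast=1: a[fast]=4≠a[slow]=3 write a[1]=4, slow++,fast++
slow=1 fast=2: a[fast]=5≠a[slow]=4 write a[2]=5, slow++,fast++
slow=2 fast=3: a[fast]=5=a[slow] dup, fast++
slow=2 fast=4: a[fast]=7≠a[slow]=5 write a[3]=7, slow++,fast++
slow=3 fast=5: a[fast]=7=a[slow] dup, fast++
slow=3 fast=6: a[fast]=8≠a[slow]=7 write a[4]=8, slow++,fast++
slow=4 fast=7: a[fast]=11≠a[slow]=8 write a[5]=11, slow++,fast++
slow=5 fast=8: a[fast]=11=a[slow] dup, fast++
slow=5 fast=9: a[fast]=13≠a[slow]=11 write a[6]=13, slow++,fast++
slow=6 fast=10: a[fast]=14≠a[slow]=13 write a[7]=14, slow++,fast++
slow=7 fast=11: a[fast]=14=a[slow] dup, fast++
slow=7 fast=12: a[fast]=14=a[slow] dup, fast++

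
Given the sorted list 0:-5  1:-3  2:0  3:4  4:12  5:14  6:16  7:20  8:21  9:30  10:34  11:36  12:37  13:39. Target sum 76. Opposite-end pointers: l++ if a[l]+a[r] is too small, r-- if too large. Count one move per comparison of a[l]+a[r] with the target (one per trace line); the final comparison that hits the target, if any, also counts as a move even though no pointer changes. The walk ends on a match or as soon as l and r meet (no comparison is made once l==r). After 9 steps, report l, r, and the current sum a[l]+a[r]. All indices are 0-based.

[0,13] -5+39=34 <76 → l++
[1,13] -3+39=36 <76 → l++
[2,13] 0+39=39 <76 → l++
[3,13] 4+39=43 <76 → l++
[4,13] 12+39=51 <76 → l++
[5,13] 14+39=53 <76 → l++
[6,13] 16+39=55 <76 → l++
[7,13] 20+39=59 <76 → l++
[8,13] 21+39=60 <76 → l++

l=9, r=13, sum=69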